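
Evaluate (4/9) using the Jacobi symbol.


Compute (4/9) via quadratic reciprocity:
  pull out 2: (2/9) = +1  (since 9 mod 8 = 1)
  pull out 2: (2/9) = +1  (since 9 mod 8 = 1)
  (1/9) = 1
Product of signs = 1

1


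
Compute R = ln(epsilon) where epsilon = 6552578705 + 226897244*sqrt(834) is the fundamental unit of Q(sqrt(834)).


epsilon = 6552578705 + 226897244*sqrt(834)
= 1.3105e+10
R = ln(1.3105e+10)
= 23.2963

23.2963


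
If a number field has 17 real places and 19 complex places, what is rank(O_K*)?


By Dirichlet's unit theorem:
rank = r1 + r2 - 1
= 17 + 19 - 1
= 35

35


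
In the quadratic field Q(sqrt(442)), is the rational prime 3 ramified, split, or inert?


K = Q(sqrt(442)). Since d mod 4 = 2, disc(K) = 1768.
Check p | disc: 1768 mod 3 = 1.
p does not divide disc. Compute Legendre symbol (d/p):
1^((3-1)/2) mod 3 = 1
(d/p) = 1, so p splits: (p) = P*P' with e=1, f=1, g=2.
Therefore p is split.

split


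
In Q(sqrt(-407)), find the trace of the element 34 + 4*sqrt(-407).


Tr(a + b*sqrt(d)) = (a + b*sqrt(d)) + (a - b*sqrt(d)) = 2a
= 2 * (34)
= 68

68


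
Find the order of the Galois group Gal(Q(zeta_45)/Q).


|Gal(Q(zeta_45)/Q)| = phi(45)
= 24

24


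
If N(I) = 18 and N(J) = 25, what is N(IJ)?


N(IJ) = N(I) * N(J)
= 18 * 25
= 450

450


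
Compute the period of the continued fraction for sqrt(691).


Run the CF algorithm for sqrt(691).
a_0 = floor(sqrt(691)) = 26; set m_0=0, q_0=1.
Recurrence: m' = q*a - m,  q' = (d - m'^2)/q,  a' = floor((a_0 + m')/q').
  step 1: m=26, q=15, a=3
  step 2: m=19, q=22, a=2
  step 3: m=25, q=3, a=17
  step 4: m=26, q=5, a=10
  step 5: m=24, q=23, a=2
  step 6: m=22, q=9, a=5
  step 7: m=23, q=18, a=2
  step 8: m=13, q=29, a=1
  step 9: m=16, q=15, a=2
  step 10: m=14, q=33, a=1
  step 11: m=19, q=10, a=4
  step 12: m=21, q=25, a=1
  step 13: m=4, q=27, a=1
  step 14: m=23, q=6, a=8
  step 15: m=25, q=11, a=4
  step 16: m=19, q=30, a=1
  step 17: m=11, q=19, a=1
  step 18: m=8, q=33, a=1
  step 19: m=25, q=2, a=25
  step 20: m=25, q=33, a=1
  step 21: m=8, q=19, a=1
  step 22: m=11, q=30, a=1
  step 23: m=19, q=11, a=4
  step 24: m=25, q=6, a=8
  step 25: m=23, q=27, a=1
  step 26: m=4, q=25, a=1
  step 27: m=21, q=10, a=4
  step 28: m=19, q=33, a=1
  step 29: m=14, q=15, a=2
  step 30: m=16, q=29, a=1
  step 31: m=13, q=18, a=2
  step 32: m=23, q=9, a=5
  step 33: m=22, q=23, a=2
  step 34: m=24, q=5, a=10
  step 35: m=26, q=3, a=17
  step 36: m=25, q=22, a=2
  step 37: m=19, q=15, a=3
  step 38: m=26, q=1, a=52
a_38 = 2*a_0 = 52, so the period closes here.
sqrt(691) = [26; 3, 2, 17, 10, 2, 5, 2, 1, 2, 1, 4, 1, 1, 8, 4, 1, 1, 1, 25, 1, 1, 1, 4, 8, 1, 1, 4, 1, 2, 1, 2, 5, 2, 10, 17, 2, 3, 52]
Period length = 38

38


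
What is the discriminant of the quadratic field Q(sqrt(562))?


For K = Q(sqrt(d)) with d squarefree: disc(K) = d if d = 1 mod 4, and disc(K) = 4d if d = 2 or 3 mod 4.
Here d = 562, and d mod 4 = 2.
d = 2 mod 4, not 1 (O_K = Z[sqrt(d)]), so disc(K) = 4d = 4 * (562) = 2248

2248


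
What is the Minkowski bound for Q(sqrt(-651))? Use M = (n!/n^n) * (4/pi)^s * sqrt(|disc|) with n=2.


d = -651, d mod 4 = 1, so disc(K) = d = -651; |disc(K)| = 651
Imaginary quadratic field, so n = 2, s = r2 = 1, r1 = 0
M = (n!/n^n) * (4/pi)^s * sqrt(|disc(K)|) = (2!/2^2) * (4/pi)^1 * sqrt(651)
= 0.5 * 1.273240 * 25.514702
= 16.2432

16.2432


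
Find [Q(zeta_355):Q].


The degree equals Euler's totient phi(355).
355 = 5 * 71
phi(355) = 280

280


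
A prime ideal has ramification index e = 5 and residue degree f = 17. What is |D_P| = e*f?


|D_P| = e * f
= 5 * 17
= 85

85


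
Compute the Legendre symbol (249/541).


p = 541 is prime, so compute (249/541) with the reciprocity algorithm (Jacobi-symbol steps: pull out 2s via (2/n), flip via reciprocity, reduce):
  reciprocity: (249/541) -> +(541/249)
  reduce: (43/249)
  reciprocity: (43/249) -> +(249/43)
  reduce: (34/43)
  pull out 2: (2/43) = -1  (since 43 mod 8 = 3)
  reciprocity: (17/43) -> +(43/17)
  reduce: (9/17)
  reciprocity: (9/17) -> +(17/9)
  reduce: (8/9)
  pull out 2: (2/9) = +1  (since 9 mod 8 = 1)
  pull out 2: (2/9) = +1  (since 9 mod 8 = 1)
  pull out 2: (2/9) = +1  (since 9 mod 8 = 1)
  (1/9) = 1
Product of signs = -1
(249/541) = -1

-1


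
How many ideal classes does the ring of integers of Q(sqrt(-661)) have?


K = Q(sqrt(-661)). d mod 4 = 3, so D = disc(K) = 4d = -2644
h(K) equals the number of primitive reduced positive-definite forms (a, b, c) = a*x^2 + b*x*y + c*y^2 with b^2 - 4ac = D,
where reduced means |b| <= a <= c, with b >= 0 whenever |b| = a or a = c, and primitive means gcd(a, b, c) = 1.
Reduced forces 3a^2 <= |D| = 2644, so 1 <= a <= 29; b must have the parity of D, and c = (b^2 - D)/(4a) must be an integer >= a.
Enumerate a = 1..29, b in [-a, a]:
  a=1: (1, 0, 661)  [1]
  a=2: (2, 2, 331)  [1]
  a=3..4: none
  a=5: (5, -4, 133), (5, 4, 133)  [2]
  a=6: none
  a=7: (7, -4, 95), (7, 4, 95)  [2]
  a=8..9: none
  a=10: (10, -6, 67), (10, 6, 67)  [2]
  a=11..13: none
  a=14: (14, -10, 49), (14, 10, 49)  [2]
  a=15..16: none
  a=17: (17, -12, 41), (17, 12, 41)  [2]
  a=18: none
  a=19: (19, -4, 35), (19, 4, 35)  [2]
  a=20..22: none
  a=23: (23, -22, 34), (23, 22, 34)  [2]
  a=24: none
  a=25: (25, -16, 29), (25, 16, 29)  [2]
  a=26..29: none
Total reduced forms: 1 + 1 + 2 + 2 + 2 + 2 + 2 + 2 + 2 + 2 = 18
h = 18

18


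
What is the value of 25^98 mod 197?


p = 197 is prime and the exponent is (p-1)/2 = 98, so by Euler's criterion 25^98 = (25/197) = +1 or -1 mod 197.
Compute by square-and-multiply:
  98 = 64 + 32 + 2 (binary 1100010)
  Repeated squaring mod 197: 25^1 = 25, 25^2 = 34, 25^4 = 171, 25^8 = 85, 25^16 = 133, 25^32 = 156, 25^64 = 105
  25^98 = 25^64 * 25^32 * 25^2 = 105 * 156 * 34 mod 197
    105 * 156 = 16380 = 29 mod 197
    29 * 34 = 986 = 1 mod 197
  25^98 = 1 mod 197
Result 1: 25 is a quadratic residue mod 197.
25^98 mod 197 = 1

1


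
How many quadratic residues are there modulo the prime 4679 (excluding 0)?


For prime p, the number of non-zero quadratic residues is (p-1)/2.
= (4679-1)/2
= 2339

2339


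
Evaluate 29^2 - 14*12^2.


x^2 - d*y^2
= 29^2 - 14*12^2
= 841 - 2016
= -1175

-1175


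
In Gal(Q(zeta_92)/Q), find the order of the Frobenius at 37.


The Frobenius at p in Gal(Q(zeta_n)/Q) = (Z/nZ)* is the class of p, so its order is ord_92(37), the smallest k >= 1 with 37^k = 1 mod 92.
n = 92 = 2^2 * 23, phi(92) = 44; the order divides phi(n).
Divisors of 44: 1, 2, 4, 11, 22, 44
Repeated squaring mod 92: 37^1 = 37, 37^2 = 81, 37^4 = 29, 37^8 = 13, 37^16 = 77, 37^32 = 41
Test divisors in increasing order:
  k=1: 37^1 = 37 mod 92
  k=2: 37^2 = 81 mod 92
  k=4: 37^4 = 29 mod 92
  k=11: 37^11 = 13 * 81 * 37 = 45 mod 92
  k=22: 37^22 = 77 * 29 * 81 = 1 mod 92  <- first divisor giving 1
Order = 22

22


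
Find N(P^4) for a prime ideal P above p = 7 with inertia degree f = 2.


N(P^a) = p^(a*f)
= 7^(4*2)
= 7^8
= 5764801

5764801


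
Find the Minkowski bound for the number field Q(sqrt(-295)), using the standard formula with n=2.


d = -295, d mod 4 = 1, so disc(K) = d = -295; |disc(K)| = 295
Imaginary quadratic field, so n = 2, s = r2 = 1, r1 = 0
M = (n!/n^n) * (4/pi)^s * sqrt(|disc(K)|) = (2!/2^2) * (4/pi)^1 * sqrt(295)
= 0.5 * 1.273240 * 17.175564
= 10.9343

10.9343


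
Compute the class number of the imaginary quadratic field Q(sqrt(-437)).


K = Q(sqrt(-437)). d mod 4 = 3, so D = disc(K) = 4d = -1748
h(K) equals the number of primitive reduced positive-definite forms (a, b, c) = a*x^2 + b*x*y + c*y^2 with b^2 - 4ac = D,
where reduced means |b| <= a <= c, with b >= 0 whenever |b| = a or a = c, and primitive means gcd(a, b, c) = 1.
Reduced forces 3a^2 <= |D| = 1748, so 1 <= a <= 24; b must have the parity of D, and c = (b^2 - D)/(4a) must be an integer >= a.
Enumerate a = 1..24, b in [-a, a]:
  a=1: (1, 0, 437)  [1]
  a=2: (2, 2, 219)  [1]
  a=3: (3, -2, 146), (3, 2, 146)  [2]
  a=4..5: none
  a=6: (6, -2, 73), (6, 2, 73)  [2]
  a=7: (7, -4, 63), (7, 4, 63)  [2]
  a=8: none
  a=9: (9, -4, 49), (9, 4, 49)  [2]
  a=10: none
  a=11: (11, -10, 42), (11, 10, 42)  [2]
  a=12..13: none
  a=14: (14, -10, 33), (14, 10, 33)  [2]
  a=15..17: none
  a=18: (18, -14, 27), (18, 14, 27)  [2]
  a=19: (19, 0, 23)  [1]
  a=20: none
  a=21: (21, -10, 22), (21, 4, 21), (21, 10, 22)  [3]
  a=22..24: none
Total reduced forms: 1 + 1 + 2 + 2 + 2 + 2 + 2 + 2 + 2 + 1 + 3 = 20
h = 20

20


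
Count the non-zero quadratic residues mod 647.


For prime p, the number of non-zero quadratic residues is (p-1)/2.
= (647-1)/2
= 323

323


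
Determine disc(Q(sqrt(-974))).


For K = Q(sqrt(d)) with d squarefree: disc(K) = d if d = 1 mod 4, and disc(K) = 4d if d = 2 or 3 mod 4.
Here d = -974, and d mod 4 = 2.
d = 2 mod 4, not 1 (O_K = Z[sqrt(d)]), so disc(K) = 4d = 4 * (-974) = -3896

-3896


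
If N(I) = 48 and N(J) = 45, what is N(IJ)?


N(IJ) = N(I) * N(J)
= 48 * 45
= 2160

2160


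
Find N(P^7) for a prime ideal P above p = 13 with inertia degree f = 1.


N(P^a) = p^(a*f)
= 13^(7*1)
= 13^7
= 62748517

62748517


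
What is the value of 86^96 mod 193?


p = 193 is prime and the exponent is (p-1)/2 = 96, so by Euler's criterion 86^96 = (86/193) = +1 or -1 mod 193.
Compute by square-and-multiply:
  96 = 64 + 32 (binary 1100000)
  Repeated squaring mod 193: 86^1 = 86, 86^2 = 62, 86^4 = 177, 86^8 = 63, 86^16 = 109, 86^32 = 108, 86^64 = 84
  86^96 = 86^64 * 86^32 = 84 * 108 mod 193
    84 * 108 = 9072 = 1 mod 193
  86^96 = 1 mod 193
Result 1: 86 is a quadratic residue mod 193.
86^96 mod 193 = 1

1


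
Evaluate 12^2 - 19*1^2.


x^2 - d*y^2
= 12^2 - 19*1^2
= 144 - 19
= 125

125


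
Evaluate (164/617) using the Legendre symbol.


p = 617 is prime, so compute (164/617) with the reciprocity algorithm (Jacobi-symbol steps: pull out 2s via (2/n), flip via reciprocity, reduce):
  pull out 2: (2/617) = +1  (since 617 mod 8 = 1)
  pull out 2: (2/617) = +1  (since 617 mod 8 = 1)
  reciprocity: (41/617) -> +(617/41)
  reduce: (2/41)
  pull out 2: (2/41) = +1  (since 41 mod 8 = 1)
  (1/41) = 1
Product of signs = 1
(164/617) = 1

1


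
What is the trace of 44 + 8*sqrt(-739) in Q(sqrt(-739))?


Tr(a + b*sqrt(d)) = (a + b*sqrt(d)) + (a - b*sqrt(d)) = 2a
= 2 * (44)
= 88

88


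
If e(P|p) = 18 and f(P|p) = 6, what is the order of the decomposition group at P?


|D_P| = e * f
= 18 * 6
= 108

108


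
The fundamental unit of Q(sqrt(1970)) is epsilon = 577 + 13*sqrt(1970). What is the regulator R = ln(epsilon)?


epsilon = 577 + 13*sqrt(1970)
= 1154.0009
R = ln(1154.0009)
= 7.0510

7.0510


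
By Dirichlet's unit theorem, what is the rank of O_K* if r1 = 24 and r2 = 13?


By Dirichlet's unit theorem:
rank = r1 + r2 - 1
= 24 + 13 - 1
= 36

36


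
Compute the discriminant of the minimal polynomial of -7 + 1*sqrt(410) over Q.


The element -7 + 1*sqrt(410) has minimal polynomial:
x^2 + 14*x - 361
Discriminant = (14)^2 - 4*(-361)
= 196 + 1444
= 1640

1640


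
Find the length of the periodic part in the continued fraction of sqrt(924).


Run the CF algorithm for sqrt(924).
a_0 = floor(sqrt(924)) = 30; set m_0=0, q_0=1.
Recurrence: m' = q*a - m,  q' = (d - m'^2)/q,  a' = floor((a_0 + m')/q').
  step 1: m=30, q=24, a=2
  step 2: m=18, q=25, a=1
  step 3: m=7, q=35, a=1
  step 4: m=28, q=4, a=14
  step 5: m=28, q=35, a=1
  step 6: m=7, q=25, a=1
  step 7: m=18, q=24, a=2
  step 8: m=30, q=1, a=60
a_8 = 2*a_0 = 60, so the period closes here.
sqrt(924) = [30; 2, 1, 1, 14, 1, 1, 2, 60]
Period length = 8

8


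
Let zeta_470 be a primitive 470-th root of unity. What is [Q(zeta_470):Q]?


The degree equals Euler's totient phi(470).
470 = 2 * 5 * 47
phi(470) = 184

184


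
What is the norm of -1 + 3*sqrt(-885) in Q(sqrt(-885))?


N(a + b*sqrt(d)) = a^2 - d*b^2
= (-1)^2 - (-885)*(3)^2
= 1 + 7965
= 7966

7966


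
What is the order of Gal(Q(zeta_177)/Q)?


|Gal(Q(zeta_177)/Q)| = phi(177)
= 116

116


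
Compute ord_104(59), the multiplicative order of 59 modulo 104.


We want ord_104(59), the smallest k >= 1 with 59^k = 1 mod 104.
n = 104 = 2^3 * 13, phi(104) = 48; the order divides phi(n).
Divisors of 48: 1, 2, 3, 4, 6, 8, 12, 16, 24, 48
Repeated squaring mod 104: 59^1 = 59, 59^2 = 49, 59^4 = 9, 59^8 = 81, 59^16 = 9, 59^32 = 81
Test divisors in increasing order:
  k=1: 59^1 = 59 mod 104
  k=2: 59^2 = 49 mod 104
  k=3: 59^3 = 49 * 59 = 83 mod 104
  k=4: 59^4 = 9 mod 104
  k=6: 59^6 = 9 * 49 = 25 mod 104
  k=8: 59^8 = 81 mod 104
  k=12: 59^12 = 81 * 9 = 1 mod 104  <- first divisor giving 1
Order = 12

12


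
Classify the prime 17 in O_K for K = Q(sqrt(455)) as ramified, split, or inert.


K = Q(sqrt(455)). Since d mod 4 = 3, disc(K) = 1820.
Check p | disc: 1820 mod 17 = 1.
p does not divide disc. Compute Legendre symbol (d/p):
13^((17-1)/2) mod 17 = 1
(d/p) = 1, so p splits: (p) = P*P' with e=1, f=1, g=2.
Therefore p is split.

split


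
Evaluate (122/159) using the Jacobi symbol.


Compute (122/159) via quadratic reciprocity:
  pull out 2: (2/159) = +1  (since 159 mod 8 = 7)
  reciprocity: (61/159) -> +(159/61)
  reduce: (37/61)
  reciprocity: (37/61) -> +(61/37)
  reduce: (24/37)
  pull out 2: (2/37) = -1  (since 37 mod 8 = 5)
  pull out 2: (2/37) = -1  (since 37 mod 8 = 5)
  pull out 2: (2/37) = -1  (since 37 mod 8 = 5)
  reciprocity: (3/37) -> +(37/3)
  reduce: (1/3)
  (1/3) = 1
Product of signs = -1

-1


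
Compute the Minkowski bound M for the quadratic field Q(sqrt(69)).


d = 69, d mod 4 = 1, so disc(K) = d = 69; |disc(K)| = 69
Real quadratic field, so n = 2, s = r2 = 0, r1 = 2
M = (n!/n^n) * (4/pi)^s * sqrt(|disc(K)|) = (2!/2^2) * (4/pi)^0 * sqrt(69)
= 0.5 * 1.000000 * 8.306624
= 4.1533

4.1533


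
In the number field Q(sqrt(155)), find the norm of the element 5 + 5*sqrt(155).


N(a + b*sqrt(d)) = a^2 - d*b^2
= (5)^2 - (155)*(5)^2
= 25 - 3875
= -3850

-3850


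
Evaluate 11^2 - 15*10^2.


x^2 - d*y^2
= 11^2 - 15*10^2
= 121 - 1500
= -1379

-1379


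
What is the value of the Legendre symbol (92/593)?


p = 593 is prime, so compute (92/593) with the reciprocity algorithm (Jacobi-symbol steps: pull out 2s via (2/n), flip via reciprocity, reduce):
  pull out 2: (2/593) = +1  (since 593 mod 8 = 1)
  pull out 2: (2/593) = +1  (since 593 mod 8 = 1)
  reciprocity: (23/593) -> +(593/23)
  reduce: (18/23)
  pull out 2: (2/23) = +1  (since 23 mod 8 = 7)
  reciprocity: (9/23) -> +(23/9)
  reduce: (5/9)
  reciprocity: (5/9) -> +(9/5)
  reduce: (4/5)
  pull out 2: (2/5) = -1  (since 5 mod 8 = 5)
  pull out 2: (2/5) = -1  (since 5 mod 8 = 5)
  (1/5) = 1
Product of signs = 1
(92/593) = 1

1


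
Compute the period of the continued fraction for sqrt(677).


Run the CF algorithm for sqrt(677).
a_0 = floor(sqrt(677)) = 26; set m_0=0, q_0=1.
Recurrence: m' = q*a - m,  q' = (d - m'^2)/q,  a' = floor((a_0 + m')/q').
  step 1: m=26, q=1, a=52
a_1 = 2*a_0 = 52, so the period closes here.
sqrt(677) = [26; 52]
Period length = 1

1


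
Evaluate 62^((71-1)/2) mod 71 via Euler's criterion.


p = 71 is prime and the exponent is (p-1)/2 = 35, so by Euler's criterion 62^35 = (62/71) = +1 or -1 mod 71.
Compute by square-and-multiply:
  35 = 32 + 2 + 1 (binary 100011)
  Repeated squaring mod 71: 62^1 = 62, 62^2 = 10, 62^4 = 29, 62^8 = 60, 62^16 = 50, 62^32 = 15
  62^35 = 62^32 * 62^2 * 62^1 = 15 * 10 * 62 mod 71
    15 * 10 = 150 = 8 mod 71
    8 * 62 = 496 = 70 mod 71
  62^35 = 70 mod 71
Result 70 = p - 1 = -1 mod 71: 62 is a quadratic non-residue mod 71. As a residue in [0, p-1] the value is 70.
62^35 mod 71 = 70

70


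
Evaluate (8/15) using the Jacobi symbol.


Compute (8/15) via quadratic reciprocity:
  pull out 2: (2/15) = +1  (since 15 mod 8 = 7)
  pull out 2: (2/15) = +1  (since 15 mod 8 = 7)
  pull out 2: (2/15) = +1  (since 15 mod 8 = 7)
  (1/15) = 1
Product of signs = 1

1


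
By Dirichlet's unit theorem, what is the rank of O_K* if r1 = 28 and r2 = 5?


By Dirichlet's unit theorem:
rank = r1 + r2 - 1
= 28 + 5 - 1
= 32

32


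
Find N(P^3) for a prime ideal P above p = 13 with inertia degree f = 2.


N(P^a) = p^(a*f)
= 13^(3*2)
= 13^6
= 4826809

4826809


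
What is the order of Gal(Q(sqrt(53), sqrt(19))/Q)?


The 2 square roots of distinct primes are multiplicatively independent over Q,
so [K:Q] = 2^2 and Gal(K/Q) is isomorphic to (Z/2Z)^2.
|Gal| = 2^2 = 4

4


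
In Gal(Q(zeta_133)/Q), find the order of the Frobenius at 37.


The Frobenius at p in Gal(Q(zeta_n)/Q) = (Z/nZ)* is the class of p, so its order is ord_133(37), the smallest k >= 1 with 37^k = 1 mod 133.
n = 133 = 7 * 19, phi(133) = 108; the order divides phi(n).
Divisors of 108: 1, 2, 3, 4, 6, 9, 12, 18, 27, 36, 54, 108
Repeated squaring mod 133: 37^1 = 37, 37^2 = 39, 37^4 = 58, 37^8 = 39, 37^16 = 58, 37^32 = 39, 37^64 = 58
Test divisors in increasing order:
  k=1: 37^1 = 37 mod 133
  k=2: 37^2 = 39 mod 133
  k=3: 37^3 = 39 * 37 = 113 mod 133
  k=4: 37^4 = 58 mod 133
  k=6: 37^6 = 58 * 39 = 1 mod 133  <- first divisor giving 1
Order = 6

6


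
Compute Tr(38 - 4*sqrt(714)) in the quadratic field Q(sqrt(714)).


Tr(a + b*sqrt(d)) = (a + b*sqrt(d)) + (a - b*sqrt(d)) = 2a
= 2 * (38)
= 76

76


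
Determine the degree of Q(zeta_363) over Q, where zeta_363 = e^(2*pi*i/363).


The degree equals Euler's totient phi(363).
363 = 3 * 11^2
phi(363) = 220

220


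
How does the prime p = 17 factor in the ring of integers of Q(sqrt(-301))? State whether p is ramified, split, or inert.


K = Q(sqrt(-301)). Since d mod 4 = 3, disc(K) = -1204.
Check p | disc: -1204 mod 17 = 3.
p does not divide disc. Compute Legendre symbol (d/p):
5^((17-1)/2) mod 17 = -1
(d/p) = -1, so p is inert: (p) stays prime with e=1, f=2, g=1.
Therefore p is inert.

inert


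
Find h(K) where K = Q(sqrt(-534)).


K = Q(sqrt(-534)). d mod 4 = 2, so D = disc(K) = 4d = -2136
h(K) equals the number of primitive reduced positive-definite forms (a, b, c) = a*x^2 + b*x*y + c*y^2 with b^2 - 4ac = D,
where reduced means |b| <= a <= c, with b >= 0 whenever |b| = a or a = c, and primitive means gcd(a, b, c) = 1.
Reduced forces 3a^2 <= |D| = 2136, so 1 <= a <= 26; b must have the parity of D, and c = (b^2 - D)/(4a) must be an integer >= a.
Enumerate a = 1..26, b in [-a, a]:
  a=1: (1, 0, 534)  [1]
  a=2: (2, 0, 267)  [1]
  a=3: (3, 0, 178)  [1]
  a=4: none
  a=5: (5, -2, 107), (5, 2, 107)  [2]
  a=6: (6, 0, 89)  [1]
  a=7..9: none
  a=10: (10, -8, 55), (10, 8, 55)  [2]
  a=11: (11, -8, 50), (11, 8, 50)  [2]
  a=12: none
  a=13: (13, -10, 43), (13, 10, 43)  [2]
  a=14: none
  a=15: (15, -12, 38), (15, 12, 38)  [2]
  a=16..18: none
  a=19: (19, -12, 30), (19, 12, 30)  [2]
  a=20..21: none
  a=22: (22, -8, 25), (22, 8, 25)  [2]
  a=23: (23, -16, 26), (23, 16, 26)  [2]
  a=24..26: none
Total reduced forms: 1 + 1 + 1 + 2 + 1 + 2 + 2 + 2 + 2 + 2 + 2 + 2 = 20
h = 20

20


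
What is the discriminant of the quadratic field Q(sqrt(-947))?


For K = Q(sqrt(d)) with d squarefree: disc(K) = d if d = 1 mod 4, and disc(K) = 4d if d = 2 or 3 mod 4.
Here d = -947, and d mod 4 = 1.
d = 1 mod 4 (O_K = Z[(1+sqrt(d))/2]), so disc(K) = d = -947

-947


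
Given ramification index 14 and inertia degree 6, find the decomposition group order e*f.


|D_P| = e * f
= 14 * 6
= 84

84


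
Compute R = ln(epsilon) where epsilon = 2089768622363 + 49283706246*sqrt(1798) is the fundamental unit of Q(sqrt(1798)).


epsilon = 2089768622363 + 49283706246*sqrt(1798)
= 4.1795e+12
R = ln(4.1795e+12)
= 29.0612

29.0612


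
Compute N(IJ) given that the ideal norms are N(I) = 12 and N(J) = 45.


N(IJ) = N(I) * N(J)
= 12 * 45
= 540

540


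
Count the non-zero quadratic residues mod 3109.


For prime p, the number of non-zero quadratic residues is (p-1)/2.
= (3109-1)/2
= 1554

1554


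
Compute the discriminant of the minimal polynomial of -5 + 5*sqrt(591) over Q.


The element -5 + 5*sqrt(591) has minimal polynomial:
x^2 + 10*x - 14750
Discriminant = (10)^2 - 4*(-14750)
= 100 + 59000
= 59100

59100


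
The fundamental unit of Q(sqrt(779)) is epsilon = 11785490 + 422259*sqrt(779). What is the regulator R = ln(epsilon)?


epsilon = 11785490 + 422259*sqrt(779)
= 2.3571e+07
R = ln(2.3571e+07)
= 16.9755

16.9755


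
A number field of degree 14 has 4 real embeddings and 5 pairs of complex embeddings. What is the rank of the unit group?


By Dirichlet's unit theorem:
rank = r1 + r2 - 1
= 4 + 5 - 1
= 8

8


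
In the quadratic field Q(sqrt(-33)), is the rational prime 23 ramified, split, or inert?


K = Q(sqrt(-33)). Since d mod 4 = 3, disc(K) = -132.
Check p | disc: -132 mod 23 = 6.
p does not divide disc. Compute Legendre symbol (d/p):
13^((23-1)/2) mod 23 = 1
(d/p) = 1, so p splits: (p) = P*P' with e=1, f=1, g=2.
Therefore p is split.

split


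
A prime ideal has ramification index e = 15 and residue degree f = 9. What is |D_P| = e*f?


|D_P| = e * f
= 15 * 9
= 135

135


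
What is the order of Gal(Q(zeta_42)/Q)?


|Gal(Q(zeta_42)/Q)| = phi(42)
= 12

12


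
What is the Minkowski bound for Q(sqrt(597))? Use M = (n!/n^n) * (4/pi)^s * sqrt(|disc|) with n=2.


d = 597, d mod 4 = 1, so disc(K) = d = 597; |disc(K)| = 597
Real quadratic field, so n = 2, s = r2 = 0, r1 = 2
M = (n!/n^n) * (4/pi)^s * sqrt(|disc(K)|) = (2!/2^2) * (4/pi)^0 * sqrt(597)
= 0.5 * 1.000000 * 24.433583
= 12.2168

12.2168


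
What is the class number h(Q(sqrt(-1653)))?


K = Q(sqrt(-1653)). d mod 4 = 3, so D = disc(K) = 4d = -6612
h(K) equals the number of primitive reduced positive-definite forms (a, b, c) = a*x^2 + b*x*y + c*y^2 with b^2 - 4ac = D,
where reduced means |b| <= a <= c, with b >= 0 whenever |b| = a or a = c, and primitive means gcd(a, b, c) = 1.
Reduced forces 3a^2 <= |D| = 6612, so 1 <= a <= 46; b must have the parity of D, and c = (b^2 - D)/(4a) must be an integer >= a.
Enumerate a = 1..46, b in [-a, a]:
  a=1: (1, 0, 1653)  [1]
  a=2: (2, 2, 827)  [1]
  a=3: (3, 0, 551)  [1]
  a=4..5: none
  a=6: (6, 6, 277)  [1]
  a=7..16: none
  a=17: (17, -16, 101), (17, 16, 101)  [2]
  a=18: none
  a=19: (19, 0, 87)  [1]
  a=20..22: none
  a=23: (23, -14, 74), (23, 14, 74)  [2]
  a=24..28: none
  a=29: (29, 0, 57)  [1]
  a=30..33: none
  a=34: (34, -18, 51), (34, 18, 51)  [2]
  a=35..36: none
  a=37: (37, -14, 46), (37, 14, 46)  [2]
  a=38: (38, 38, 53)  [1]
  a=39..42: none
  a=43: (43, 28, 43)  [1]
  a=44..46: none
Total reduced forms: 1 + 1 + 1 + 1 + 2 + 1 + 2 + 1 + 2 + 2 + 1 + 1 = 16
h = 16

16


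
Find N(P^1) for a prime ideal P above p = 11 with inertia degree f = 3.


N(P^a) = p^(a*f)
= 11^(1*3)
= 11^3
= 1331

1331


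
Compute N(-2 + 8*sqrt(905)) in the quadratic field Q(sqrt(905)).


N(a + b*sqrt(d)) = a^2 - d*b^2
= (-2)^2 - (905)*(8)^2
= 4 - 57920
= -57916

-57916


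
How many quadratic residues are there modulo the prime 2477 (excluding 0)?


For prime p, the number of non-zero quadratic residues is (p-1)/2.
= (2477-1)/2
= 1238

1238


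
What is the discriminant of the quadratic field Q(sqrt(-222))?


For K = Q(sqrt(d)) with d squarefree: disc(K) = d if d = 1 mod 4, and disc(K) = 4d if d = 2 or 3 mod 4.
Here d = -222, and d mod 4 = 2.
d = 2 mod 4, not 1 (O_K = Z[sqrt(d)]), so disc(K) = 4d = 4 * (-222) = -888

-888


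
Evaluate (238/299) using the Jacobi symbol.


Compute (238/299) via quadratic reciprocity:
  pull out 2: (2/299) = -1  (since 299 mod 8 = 3)
  reciprocity: (119/299) -> -(299/119)
  reduce: (61/119)
  reciprocity: (61/119) -> +(119/61)
  reduce: (58/61)
  pull out 2: (2/61) = -1  (since 61 mod 8 = 5)
  reciprocity: (29/61) -> +(61/29)
  reduce: (3/29)
  reciprocity: (3/29) -> +(29/3)
  reduce: (2/3)
  pull out 2: (2/3) = -1  (since 3 mod 8 = 3)
  (1/3) = 1
Product of signs = 1

1


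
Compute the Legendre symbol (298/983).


p = 983 is prime, so compute (298/983) with the reciprocity algorithm (Jacobi-symbol steps: pull out 2s via (2/n), flip via reciprocity, reduce):
  pull out 2: (2/983) = +1  (since 983 mod 8 = 7)
  reciprocity: (149/983) -> +(983/149)
  reduce: (89/149)
  reciprocity: (89/149) -> +(149/89)
  reduce: (60/89)
  pull out 2: (2/89) = +1  (since 89 mod 8 = 1)
  pull out 2: (2/89) = +1  (since 89 mod 8 = 1)
  reciprocity: (15/89) -> +(89/15)
  reduce: (14/15)
  pull out 2: (2/15) = +1  (since 15 mod 8 = 7)
  reciprocity: (7/15) -> -(15/7)
  reduce: (1/7)
  (1/7) = 1
Product of signs = -1
(298/983) = -1

-1


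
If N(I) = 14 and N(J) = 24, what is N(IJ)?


N(IJ) = N(I) * N(J)
= 14 * 24
= 336

336


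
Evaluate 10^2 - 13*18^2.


x^2 - d*y^2
= 10^2 - 13*18^2
= 100 - 4212
= -4112

-4112


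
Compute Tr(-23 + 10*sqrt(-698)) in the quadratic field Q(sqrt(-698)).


Tr(a + b*sqrt(d)) = (a + b*sqrt(d)) + (a - b*sqrt(d)) = 2a
= 2 * (-23)
= -46

-46


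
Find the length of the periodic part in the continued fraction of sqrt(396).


Run the CF algorithm for sqrt(396).
a_0 = floor(sqrt(396)) = 19; set m_0=0, q_0=1.
Recurrence: m' = q*a - m,  q' = (d - m'^2)/q,  a' = floor((a_0 + m')/q').
  step 1: m=19, q=35, a=1
  step 2: m=16, q=4, a=8
  step 3: m=16, q=35, a=1
  step 4: m=19, q=1, a=38
a_4 = 2*a_0 = 38, so the period closes here.
sqrt(396) = [19; 1, 8, 1, 38]
Period length = 4

4


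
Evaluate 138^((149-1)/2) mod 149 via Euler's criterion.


p = 149 is prime and the exponent is (p-1)/2 = 74, so by Euler's criterion 138^74 = (138/149) = +1 or -1 mod 149.
Compute by square-and-multiply:
  74 = 64 + 8 + 2 (binary 1001010)
  Repeated squaring mod 149: 138^1 = 138, 138^2 = 121, 138^4 = 39, 138^8 = 31, 138^16 = 67, 138^32 = 19, 138^64 = 63
  138^74 = 138^64 * 138^8 * 138^2 = 63 * 31 * 121 mod 149
    63 * 31 = 1953 = 16 mod 149
    16 * 121 = 1936 = 148 mod 149
  138^74 = 148 mod 149
Result 148 = p - 1 = -1 mod 149: 138 is a quadratic non-residue mod 149. As a residue in [0, p-1] the value is 148.
138^74 mod 149 = 148

148


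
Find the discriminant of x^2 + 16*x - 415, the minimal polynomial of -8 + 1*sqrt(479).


The element -8 + 1*sqrt(479) has minimal polynomial:
x^2 + 16*x - 415
Discriminant = (16)^2 - 4*(-415)
= 256 + 1660
= 1916

1916


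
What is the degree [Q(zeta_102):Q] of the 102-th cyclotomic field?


The degree equals Euler's totient phi(102).
102 = 2 * 3 * 17
phi(102) = 32

32


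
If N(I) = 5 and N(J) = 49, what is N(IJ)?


N(IJ) = N(I) * N(J)
= 5 * 49
= 245

245


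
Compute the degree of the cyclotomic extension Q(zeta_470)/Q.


The degree equals Euler's totient phi(470).
470 = 2 * 5 * 47
phi(470) = 184

184


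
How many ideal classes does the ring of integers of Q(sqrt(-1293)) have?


K = Q(sqrt(-1293)). d mod 4 = 3, so D = disc(K) = 4d = -5172
h(K) equals the number of primitive reduced positive-definite forms (a, b, c) = a*x^2 + b*x*y + c*y^2 with b^2 - 4ac = D,
where reduced means |b| <= a <= c, with b >= 0 whenever |b| = a or a = c, and primitive means gcd(a, b, c) = 1.
Reduced forces 3a^2 <= |D| = 5172, so 1 <= a <= 41; b must have the parity of D, and c = (b^2 - D)/(4a) must be an integer >= a.
Enumerate a = 1..41, b in [-a, a]:
  a=1: (1, 0, 1293)  [1]
  a=2: (2, 2, 647)  [1]
  a=3: (3, 0, 431)  [1]
  a=4..5: none
  a=6: (6, 6, 217)  [1]
  a=7: (7, -6, 186), (7, 6, 186)  [2]
  a=8..10: none
  a=11: (11, -8, 119), (11, 8, 119)  [2]
  a=12..13: none
  a=14: (14, -6, 93), (14, 6, 93)  [2]
  a=15..16: none
  a=17: (17, -8, 77), (17, 8, 77)  [2]
  a=18..20: none
  a=21: (21, -6, 62), (21, 6, 62)  [2]
  a=22: (22, -14, 61), (22, 14, 61)  [2]
  a=23: (23, -16, 59), (23, 16, 59)  [2]
  a=24..30: none
  a=31: (31, -6, 42), (31, 6, 42)  [2]
  a=32: none
  a=33: (33, -30, 46), (33, 30, 46)  [2]
  a=34: (34, -26, 43), (34, 26, 43)  [2]
  a=35..41: none
Total reduced forms: 1 + 1 + 1 + 1 + 2 + 2 + 2 + 2 + 2 + 2 + 2 + 2 + 2 + 2 = 24
h = 24

24


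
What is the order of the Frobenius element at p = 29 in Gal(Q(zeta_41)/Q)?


The Frobenius at p in Gal(Q(zeta_n)/Q) = (Z/nZ)* is the class of p, so its order is ord_41(29), the smallest k >= 1 with 29^k = 1 mod 41.
n = 41 = 41, phi(41) = 40; the order divides phi(n).
Divisors of 40: 1, 2, 4, 5, 8, 10, 20, 40
Repeated squaring mod 41: 29^1 = 29, 29^2 = 21, 29^4 = 31, 29^8 = 18, 29^16 = 37, 29^32 = 16
Test divisors in increasing order:
  k=1: 29^1 = 29 mod 41
  k=2: 29^2 = 21 mod 41
  k=4: 29^4 = 31 mod 41
  k=5: 29^5 = 31 * 29 = 38 mod 41
  k=8: 29^8 = 18 mod 41
  k=10: 29^10 = 18 * 21 = 9 mod 41
  k=20: 29^20 = 37 * 31 = 40 mod 41
  k=40: 29^40 = 16 * 18 = 1 mod 41  <- first divisor giving 1
Order = 40

40


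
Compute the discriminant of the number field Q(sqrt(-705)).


For K = Q(sqrt(d)) with d squarefree: disc(K) = d if d = 1 mod 4, and disc(K) = 4d if d = 2 or 3 mod 4.
Here d = -705, and d mod 4 = 3.
d = 3 mod 4, not 1 (O_K = Z[sqrt(d)]), so disc(K) = 4d = 4 * (-705) = -2820

-2820


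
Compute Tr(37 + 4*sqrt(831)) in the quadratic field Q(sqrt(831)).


Tr(a + b*sqrt(d)) = (a + b*sqrt(d)) + (a - b*sqrt(d)) = 2a
= 2 * (37)
= 74

74


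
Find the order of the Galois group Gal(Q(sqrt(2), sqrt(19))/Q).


The 2 square roots of distinct primes are multiplicatively independent over Q,
so [K:Q] = 2^2 and Gal(K/Q) is isomorphic to (Z/2Z)^2.
|Gal| = 2^2 = 4

4


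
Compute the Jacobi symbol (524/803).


Compute (524/803) via quadratic reciprocity:
  pull out 2: (2/803) = -1  (since 803 mod 8 = 3)
  pull out 2: (2/803) = -1  (since 803 mod 8 = 3)
  reciprocity: (131/803) -> -(803/131)
  reduce: (17/131)
  reciprocity: (17/131) -> +(131/17)
  reduce: (12/17)
  pull out 2: (2/17) = +1  (since 17 mod 8 = 1)
  pull out 2: (2/17) = +1  (since 17 mod 8 = 1)
  reciprocity: (3/17) -> +(17/3)
  reduce: (2/3)
  pull out 2: (2/3) = -1  (since 3 mod 8 = 3)
  (1/3) = 1
Product of signs = 1

1


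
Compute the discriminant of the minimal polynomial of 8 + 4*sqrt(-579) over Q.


The element 8 + 4*sqrt(-579) has minimal polynomial:
x^2 - 16*x + 9328
Discriminant = (-16)^2 - 4*(9328)
= 256 - 37312
= -37056

-37056


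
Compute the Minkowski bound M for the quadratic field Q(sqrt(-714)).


d = -714, d mod 4 = 2, so disc(K) = 4d = -2856; |disc(K)| = 2856
Imaginary quadratic field, so n = 2, s = r2 = 1, r1 = 0
M = (n!/n^n) * (4/pi)^s * sqrt(|disc(K)|) = (2!/2^2) * (4/pi)^1 * sqrt(2856)
= 0.5 * 1.273240 * 53.441557
= 34.0220

34.0220


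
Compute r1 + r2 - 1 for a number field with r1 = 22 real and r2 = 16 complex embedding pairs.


By Dirichlet's unit theorem:
rank = r1 + r2 - 1
= 22 + 16 - 1
= 37

37


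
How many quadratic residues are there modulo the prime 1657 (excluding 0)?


For prime p, the number of non-zero quadratic residues is (p-1)/2.
= (1657-1)/2
= 828

828


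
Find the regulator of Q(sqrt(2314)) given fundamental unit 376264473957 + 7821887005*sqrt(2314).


epsilon = 376264473957 + 7821887005*sqrt(2314)
= 7.5253e+11
R = ln(7.5253e+11)
= 27.3467

27.3467


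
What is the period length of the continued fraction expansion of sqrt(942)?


Run the CF algorithm for sqrt(942).
a_0 = floor(sqrt(942)) = 30; set m_0=0, q_0=1.
Recurrence: m' = q*a - m,  q' = (d - m'^2)/q,  a' = floor((a_0 + m')/q').
  step 1: m=30, q=42, a=1
  step 2: m=12, q=19, a=2
  step 3: m=26, q=14, a=4
  step 4: m=30, q=3, a=20
  step 5: m=30, q=14, a=4
  step 6: m=26, q=19, a=2
  step 7: m=12, q=42, a=1
  step 8: m=30, q=1, a=60
a_8 = 2*a_0 = 60, so the period closes here.
sqrt(942) = [30; 1, 2, 4, 20, 4, 2, 1, 60]
Period length = 8

8


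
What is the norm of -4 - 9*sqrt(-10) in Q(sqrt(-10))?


N(a + b*sqrt(d)) = a^2 - d*b^2
= (-4)^2 - (-10)*(-9)^2
= 16 + 810
= 826

826


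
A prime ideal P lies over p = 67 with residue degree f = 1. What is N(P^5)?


N(P^a) = p^(a*f)
= 67^(5*1)
= 67^5
= 1350125107

1350125107


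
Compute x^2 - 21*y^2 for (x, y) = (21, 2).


x^2 - d*y^2
= 21^2 - 21*2^2
= 441 - 84
= 357

357


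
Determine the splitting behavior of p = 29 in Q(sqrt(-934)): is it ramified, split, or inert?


K = Q(sqrt(-934)). Since d mod 4 = 2, disc(K) = -3736.
Check p | disc: -3736 mod 29 = 5.
p does not divide disc. Compute Legendre symbol (d/p):
23^((29-1)/2) mod 29 = 1
(d/p) = 1, so p splits: (p) = P*P' with e=1, f=1, g=2.
Therefore p is split.

split


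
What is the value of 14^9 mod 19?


p = 19 is prime and the exponent is (p-1)/2 = 9, so by Euler's criterion 14^9 = (14/19) = +1 or -1 mod 19.
Compute by square-and-multiply:
  9 = 8 + 1 (binary 1001)
  Repeated squaring mod 19: 14^1 = 14, 14^2 = 6, 14^4 = 17, 14^8 = 4
  14^9 = 14^8 * 14^1 = 4 * 14 mod 19
    4 * 14 = 56 = 18 mod 19
  14^9 = 18 mod 19
Result 18 = p - 1 = -1 mod 19: 14 is a quadratic non-residue mod 19. As a residue in [0, p-1] the value is 18.
14^9 mod 19 = 18

18


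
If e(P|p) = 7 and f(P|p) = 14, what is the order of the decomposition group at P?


|D_P| = e * f
= 7 * 14
= 98

98


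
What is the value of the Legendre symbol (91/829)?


p = 829 is prime, so compute (91/829) with the reciprocity algorithm (Jacobi-symbol steps: pull out 2s via (2/n), flip via reciprocity, reduce):
  reciprocity: (91/829) -> +(829/91)
  reduce: (10/91)
  pull out 2: (2/91) = -1  (since 91 mod 8 = 3)
  reciprocity: (5/91) -> +(91/5)
  reduce: (1/5)
  (1/5) = 1
Product of signs = -1
(91/829) = -1

-1


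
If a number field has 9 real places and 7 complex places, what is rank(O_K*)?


By Dirichlet's unit theorem:
rank = r1 + r2 - 1
= 9 + 7 - 1
= 15

15


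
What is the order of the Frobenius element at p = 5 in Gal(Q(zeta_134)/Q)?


The Frobenius at p in Gal(Q(zeta_n)/Q) = (Z/nZ)* is the class of p, so its order is ord_134(5), the smallest k >= 1 with 5^k = 1 mod 134.
n = 134 = 2 * 67, phi(134) = 66; the order divides phi(n).
Divisors of 66: 1, 2, 3, 6, 11, 22, 33, 66
Repeated squaring mod 134: 5^1 = 5, 5^2 = 25, 5^4 = 89, 5^8 = 15, 5^16 = 91, 5^32 = 107, 5^64 = 59
Test divisors in increasing order:
  k=1: 5^1 = 5 mod 134
  k=2: 5^2 = 25 mod 134
  k=3: 5^3 = 25 * 5 = 125 mod 134
  k=6: 5^6 = 89 * 25 = 81 mod 134
  k=11: 5^11 = 15 * 25 * 5 = 133 mod 134
  k=22: 5^22 = 91 * 89 * 25 = 1 mod 134  <- first divisor giving 1
Order = 22

22


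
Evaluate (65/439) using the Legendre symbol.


p = 439 is prime, so compute (65/439) with the reciprocity algorithm (Jacobi-symbol steps: pull out 2s via (2/n), flip via reciprocity, reduce):
  reciprocity: (65/439) -> +(439/65)
  reduce: (49/65)
  reciprocity: (49/65) -> +(65/49)
  reduce: (16/49)
  pull out 2: (2/49) = +1  (since 49 mod 8 = 1)
  pull out 2: (2/49) = +1  (since 49 mod 8 = 1)
  pull out 2: (2/49) = +1  (since 49 mod 8 = 1)
  pull out 2: (2/49) = +1  (since 49 mod 8 = 1)
  (1/49) = 1
Product of signs = 1
(65/439) = 1

1


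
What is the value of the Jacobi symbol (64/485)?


Compute (64/485) via quadratic reciprocity:
  pull out 2: (2/485) = -1  (since 485 mod 8 = 5)
  pull out 2: (2/485) = -1  (since 485 mod 8 = 5)
  pull out 2: (2/485) = -1  (since 485 mod 8 = 5)
  pull out 2: (2/485) = -1  (since 485 mod 8 = 5)
  pull out 2: (2/485) = -1  (since 485 mod 8 = 5)
  pull out 2: (2/485) = -1  (since 485 mod 8 = 5)
  (1/485) = 1
Product of signs = 1

1


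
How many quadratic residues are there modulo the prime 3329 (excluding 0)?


For prime p, the number of non-zero quadratic residues is (p-1)/2.
= (3329-1)/2
= 1664

1664


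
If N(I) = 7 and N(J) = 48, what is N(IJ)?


N(IJ) = N(I) * N(J)
= 7 * 48
= 336

336


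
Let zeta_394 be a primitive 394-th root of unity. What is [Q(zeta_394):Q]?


The degree equals Euler's totient phi(394).
394 = 2 * 197
phi(394) = 196

196


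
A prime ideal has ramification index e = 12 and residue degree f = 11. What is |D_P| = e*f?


|D_P| = e * f
= 12 * 11
= 132

132


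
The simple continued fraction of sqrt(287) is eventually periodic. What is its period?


Run the CF algorithm for sqrt(287).
a_0 = floor(sqrt(287)) = 16; set m_0=0, q_0=1.
Recurrence: m' = q*a - m,  q' = (d - m'^2)/q,  a' = floor((a_0 + m')/q').
  step 1: m=16, q=31, a=1
  step 2: m=15, q=2, a=15
  step 3: m=15, q=31, a=1
  step 4: m=16, q=1, a=32
a_4 = 2*a_0 = 32, so the period closes here.
sqrt(287) = [16; 1, 15, 1, 32]
Period length = 4

4


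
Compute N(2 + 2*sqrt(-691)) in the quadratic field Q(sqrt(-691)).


N(a + b*sqrt(d)) = a^2 - d*b^2
= (2)^2 - (-691)*(2)^2
= 4 + 2764
= 2768

2768


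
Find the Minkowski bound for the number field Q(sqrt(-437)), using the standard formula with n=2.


d = -437, d mod 4 = 3, so disc(K) = 4d = -1748; |disc(K)| = 1748
Imaginary quadratic field, so n = 2, s = r2 = 1, r1 = 0
M = (n!/n^n) * (4/pi)^s * sqrt(|disc(K)|) = (2!/2^2) * (4/pi)^1 * sqrt(1748)
= 0.5 * 1.273240 * 41.809090
= 26.6165

26.6165


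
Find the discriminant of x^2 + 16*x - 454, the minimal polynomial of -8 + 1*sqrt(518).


The element -8 + 1*sqrt(518) has minimal polynomial:
x^2 + 16*x - 454
Discriminant = (16)^2 - 4*(-454)
= 256 + 1816
= 2072

2072


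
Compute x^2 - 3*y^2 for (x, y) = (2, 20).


x^2 - d*y^2
= 2^2 - 3*20^2
= 4 - 1200
= -1196

-1196


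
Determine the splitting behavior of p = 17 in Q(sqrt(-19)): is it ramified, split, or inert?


K = Q(sqrt(-19)). Since d mod 4 = 1, disc(K) = -19.
Check p | disc: -19 mod 17 = 15.
p does not divide disc. Compute Legendre symbol (d/p):
15^((17-1)/2) mod 17 = 1
(d/p) = 1, so p splits: (p) = P*P' with e=1, f=1, g=2.
Therefore p is split.

split


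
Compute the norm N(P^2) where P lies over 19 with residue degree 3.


N(P^a) = p^(a*f)
= 19^(2*3)
= 19^6
= 47045881

47045881


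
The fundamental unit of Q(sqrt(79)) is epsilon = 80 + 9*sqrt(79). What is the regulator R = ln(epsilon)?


epsilon = 80 + 9*sqrt(79)
= 159.9937
R = ln(159.9937)
= 5.0751

5.0751


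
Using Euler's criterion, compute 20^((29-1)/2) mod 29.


p = 29 is prime and the exponent is (p-1)/2 = 14, so by Euler's criterion 20^14 = (20/29) = +1 or -1 mod 29.
Compute by square-and-multiply:
  14 = 8 + 4 + 2 (binary 1110)
  Repeated squaring mod 29: 20^1 = 20, 20^2 = 23, 20^4 = 7, 20^8 = 20
  20^14 = 20^8 * 20^4 * 20^2 = 20 * 7 * 23 mod 29
    20 * 7 = 140 = 24 mod 29
    24 * 23 = 552 = 1 mod 29
  20^14 = 1 mod 29
Result 1: 20 is a quadratic residue mod 29.
20^14 mod 29 = 1

1


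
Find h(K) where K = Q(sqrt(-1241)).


K = Q(sqrt(-1241)). d mod 4 = 3, so D = disc(K) = 4d = -4964
h(K) equals the number of primitive reduced positive-definite forms (a, b, c) = a*x^2 + b*x*y + c*y^2 with b^2 - 4ac = D,
where reduced means |b| <= a <= c, with b >= 0 whenever |b| = a or a = c, and primitive means gcd(a, b, c) = 1.
Reduced forces 3a^2 <= |D| = 4964, so 1 <= a <= 40; b must have the parity of D, and c = (b^2 - D)/(4a) must be an integer >= a.
Enumerate a = 1..40, b in [-a, a]:
  a=1: (1, 0, 1241)  [1]
  a=2: (2, 2, 621)  [1]
  a=3: (3, -2, 414), (3, 2, 414)  [2]
  a=4: none
  a=5: (5, -4, 249), (5, 4, 249)  [2]
  a=6: (6, -2, 207), (6, 2, 207)  [2]
  a=7..8: none
  a=9: (9, -2, 138), (9, 2, 138)  [2]
  a=10: (10, -6, 125), (10, 6, 125)  [2]
  a=11..14: none
  a=15: (15, -14, 86), (15, -4, 83), (15, 4, 83), (15, 14, 86)  [4]
  a=16: none
  a=17: (17, 0, 73)  [1]
  a=18: (18, -2, 69), (18, 2, 69)  [2]
  a=19..22: none
  a=23: (23, -2, 54), (23, 2, 54)  [2]
  a=24: none
  a=25: (25, -6, 50), (25, 6, 50)  [2]
  a=26: none
  a=27: (27, -2, 46), (27, 2, 46)  [2]
  a=28: none
  a=29: (29, -16, 45), (29, 16, 45)  [2]
  a=30: (30, -26, 47), (30, -14, 43), (30, 14, 43), (30, 26, 47)  [4]
  a=31..33: none
  a=34: (34, 34, 45)  [1]
  a=35..40: none
Total reduced forms: 1 + 1 + 2 + 2 + 2 + 2 + 2 + 4 + 1 + 2 + 2 + 2 + 2 + 2 + 4 + 1 = 32
h = 32

32


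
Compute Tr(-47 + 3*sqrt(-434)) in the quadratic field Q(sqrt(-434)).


Tr(a + b*sqrt(d)) = (a + b*sqrt(d)) + (a - b*sqrt(d)) = 2a
= 2 * (-47)
= -94

-94


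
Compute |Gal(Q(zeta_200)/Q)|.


|Gal(Q(zeta_200)/Q)| = phi(200)
= 80

80


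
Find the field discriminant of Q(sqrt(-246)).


For K = Q(sqrt(d)) with d squarefree: disc(K) = d if d = 1 mod 4, and disc(K) = 4d if d = 2 or 3 mod 4.
Here d = -246, and d mod 4 = 2.
d = 2 mod 4, not 1 (O_K = Z[sqrt(d)]), so disc(K) = 4d = 4 * (-246) = -984

-984


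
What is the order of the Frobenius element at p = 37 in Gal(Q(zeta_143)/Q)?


The Frobenius at p in Gal(Q(zeta_n)/Q) = (Z/nZ)* is the class of p, so its order is ord_143(37), the smallest k >= 1 with 37^k = 1 mod 143.
n = 143 = 11 * 13, phi(143) = 120; the order divides phi(n).
Divisors of 120: 1, 2, 3, 4, 5, 6, 8, 10, 12, 15, 20, 24, 30, 40, 60, 120
Repeated squaring mod 143: 37^1 = 37, 37^2 = 82, 37^4 = 3, 37^8 = 9, 37^16 = 81, 37^32 = 126, 37^64 = 3
Test divisors in increasing order:
  k=1: 37^1 = 37 mod 143
  k=2: 37^2 = 82 mod 143
  k=3: 37^3 = 82 * 37 = 31 mod 143
  k=4: 37^4 = 3 mod 143
  k=5: 37^5 = 3 * 37 = 111 mod 143
  k=6: 37^6 = 3 * 82 = 103 mod 143
  k=8: 37^8 = 9 mod 143
  k=10: 37^10 = 9 * 82 = 23 mod 143
  k=12: 37^12 = 9 * 3 = 27 mod 143
  k=15: 37^15 = 9 * 3 * 82 * 37 = 122 mod 143
  k=20: 37^20 = 81 * 3 = 100 mod 143
  k=24: 37^24 = 81 * 9 = 14 mod 143
  k=30: 37^30 = 81 * 9 * 3 * 82 = 12 mod 143
  k=40: 37^40 = 126 * 9 = 133 mod 143
  k=60: 37^60 = 126 * 81 * 9 * 3 = 1 mod 143  <- first divisor giving 1
Order = 60

60
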